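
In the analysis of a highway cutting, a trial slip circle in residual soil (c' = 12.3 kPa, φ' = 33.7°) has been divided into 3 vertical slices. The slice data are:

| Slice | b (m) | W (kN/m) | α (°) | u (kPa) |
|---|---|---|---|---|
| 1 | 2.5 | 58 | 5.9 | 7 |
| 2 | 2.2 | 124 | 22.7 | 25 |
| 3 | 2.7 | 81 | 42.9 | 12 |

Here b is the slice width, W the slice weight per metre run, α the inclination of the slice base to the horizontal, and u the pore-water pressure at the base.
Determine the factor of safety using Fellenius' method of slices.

FS = 1.64

Ordinary method of slices: FS = Σ[c'·Δl_i + (W_i cosα_i − u_i·Δl_i)·tanφ'] / Σ W_i sinα_i, with Δl_i = b_i / cosα_i.
Slice 1: Δl = 2.5/cos5.9° = 2.513 m; N'_1 = 58·cos5.9° − 7·2.513 = 40.1; c'Δl = 30.91; W sinα = 6.0
Slice 2: Δl = 2.2/cos22.7° = 2.385 m; N'_2 = 124·cos22.7° − 25·2.385 = 54.8; c'Δl = 29.33; W sinα = 47.9
Slice 3: Δl = 2.7/cos42.9° = 3.686 m; N'_3 = 81·cos42.9° − 12·3.686 = 15.1; c'Δl = 45.34; W sinα = 55.1
Σc'Δl = 105.6 kN/m; ΣN' = 110.0 kN/m; ΣW sinα = 109.0 kN/m
Resisting = 105.6 + 110.0·tan33.7° = 105.6 + 73.3 = 178.9 kN/m
FS = 178.9 / 109.0 = 1.642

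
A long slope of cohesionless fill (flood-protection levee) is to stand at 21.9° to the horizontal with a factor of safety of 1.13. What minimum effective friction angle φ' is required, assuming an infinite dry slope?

FS = tanφ'/tanβ ⇒ tanφ' = FS · tanβ = 1.13 · tan21.9° = 0.4543
φ' = arctan(0.4543) = 24.43°

φ' = 24.4°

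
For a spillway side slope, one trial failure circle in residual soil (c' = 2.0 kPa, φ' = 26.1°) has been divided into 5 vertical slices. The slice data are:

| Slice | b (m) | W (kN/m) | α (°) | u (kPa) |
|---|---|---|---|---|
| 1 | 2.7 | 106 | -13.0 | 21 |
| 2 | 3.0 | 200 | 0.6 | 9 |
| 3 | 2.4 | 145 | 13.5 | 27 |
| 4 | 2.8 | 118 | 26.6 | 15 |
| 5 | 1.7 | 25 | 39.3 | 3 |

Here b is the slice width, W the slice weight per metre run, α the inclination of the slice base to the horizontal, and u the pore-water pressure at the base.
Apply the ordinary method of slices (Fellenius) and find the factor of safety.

Ordinary method of slices: FS = Σ[c'·Δl_i + (W_i cosα_i − u_i·Δl_i)·tanφ'] / Σ W_i sinα_i, with Δl_i = b_i / cosα_i.
Slice 1: Δl = 2.7/cos(-13.0°) = 2.771 m; N'_1 = 106·cos(-13.0°) − 21·2.771 = 45.1; c'Δl = 5.54; W sinα = -23.8
Slice 2: Δl = 3.0/cos0.6° = 3.000 m; N'_2 = 200·cos0.6° − 9·3.000 = 173.0; c'Δl = 6.00; W sinα = 2.1
Slice 3: Δl = 2.4/cos13.5° = 2.468 m; N'_3 = 145·cos13.5° − 27·2.468 = 74.4; c'Δl = 4.94; W sinα = 33.8
Slice 4: Δl = 2.8/cos26.6° = 3.131 m; N'_4 = 118·cos26.6° − 15·3.131 = 58.5; c'Δl = 6.26; W sinα = 52.8
Slice 5: Δl = 1.7/cos39.3° = 2.197 m; N'_5 = 25·cos39.3° − 3·2.197 = 12.8; c'Δl = 4.39; W sinα = 15.8
Σc'Δl = 27.1 kN/m; ΣN' = 363.7 kN/m; ΣW sinα = 80.8 kN/m
Resisting = 27.1 + 363.7·tan26.1° = 27.1 + 178.2 = 205.3 kN/m
FS = 205.3 / 80.8 = 2.542

FS = 2.54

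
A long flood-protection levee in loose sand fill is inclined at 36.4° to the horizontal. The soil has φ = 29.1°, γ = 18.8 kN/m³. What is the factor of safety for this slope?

FS = 0.75

For a dry cohesionless infinite slope the factor of safety is FS = tanφ / tanβ.
FS = tan29.1° / tan36.4° = 0.5566 / 0.7373 = 0.755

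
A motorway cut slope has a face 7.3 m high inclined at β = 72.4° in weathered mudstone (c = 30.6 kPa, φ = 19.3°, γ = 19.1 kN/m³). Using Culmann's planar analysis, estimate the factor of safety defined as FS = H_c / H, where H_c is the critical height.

H_c = (4c/γ) · sinβ cosφ / [1 − cos(β − φ)]
    = (4·30.6/19.1) · sin72.4°·cos19.3° / [1 − cos53.1°]
    = 6.408 · 0.8996 / 0.3996 = 14.43 m
FS = H_c / H = 14.43 / 7.3 = 1.976

FS = 1.98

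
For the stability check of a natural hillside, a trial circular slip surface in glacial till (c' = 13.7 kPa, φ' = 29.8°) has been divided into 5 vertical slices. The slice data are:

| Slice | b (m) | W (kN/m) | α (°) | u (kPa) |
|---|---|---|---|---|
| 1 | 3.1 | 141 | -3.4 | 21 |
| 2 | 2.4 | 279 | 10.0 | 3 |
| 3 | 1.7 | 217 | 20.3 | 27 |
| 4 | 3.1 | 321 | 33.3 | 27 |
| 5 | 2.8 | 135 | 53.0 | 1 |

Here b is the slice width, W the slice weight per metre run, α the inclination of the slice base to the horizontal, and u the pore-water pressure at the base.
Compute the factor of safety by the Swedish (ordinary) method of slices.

FS = 1.60

Ordinary method of slices: FS = Σ[c'·Δl_i + (W_i cosα_i − u_i·Δl_i)·tanφ'] / Σ W_i sinα_i, with Δl_i = b_i / cosα_i.
Slice 1: Δl = 3.1/cos(-3.4°) = 3.105 m; N'_1 = 141·cos(-3.4°) − 21·3.105 = 75.5; c'Δl = 42.54; W sinα = -8.4
Slice 2: Δl = 2.4/cos10.0° = 2.437 m; N'_2 = 279·cos10.0° − 3·2.437 = 267.5; c'Δl = 33.39; W sinα = 48.4
Slice 3: Δl = 1.7/cos20.3° = 1.813 m; N'_3 = 217·cos20.3° − 27·1.813 = 154.6; c'Δl = 24.83; W sinα = 75.3
Slice 4: Δl = 3.1/cos33.3° = 3.709 m; N'_4 = 321·cos33.3° − 27·3.709 = 168.2; c'Δl = 50.81; W sinα = 176.2
Slice 5: Δl = 2.8/cos53.0° = 4.653 m; N'_5 = 135·cos53.0° − 1·4.653 = 76.6; c'Δl = 63.74; W sinα = 107.8
Σc'Δl = 215.3 kN/m; ΣN' = 742.3 kN/m; ΣW sinα = 399.4 kN/m
Resisting = 215.3 + 742.3·tan29.8° = 215.3 + 425.1 = 640.4 kN/m
FS = 640.4 / 399.4 = 1.603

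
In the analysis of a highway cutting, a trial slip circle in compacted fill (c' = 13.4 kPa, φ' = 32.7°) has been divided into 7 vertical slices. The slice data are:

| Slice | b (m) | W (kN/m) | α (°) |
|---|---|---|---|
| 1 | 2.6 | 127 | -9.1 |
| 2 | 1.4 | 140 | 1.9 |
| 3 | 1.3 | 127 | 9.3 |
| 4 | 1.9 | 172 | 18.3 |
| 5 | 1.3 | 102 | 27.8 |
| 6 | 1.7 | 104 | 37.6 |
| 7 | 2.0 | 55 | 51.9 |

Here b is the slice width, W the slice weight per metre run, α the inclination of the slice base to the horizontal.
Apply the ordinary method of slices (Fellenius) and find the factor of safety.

Ordinary method of slices: FS = Σ[c'·Δl_i + (W_i cosα_i)·tanφ'] / Σ W_i sinα_i, with Δl_i = b_i / cosα_i.
Slice 1: Δl = 2.6/cos(-9.1°) = 2.633 m; N'_1 = 127·cos(-9.1°) = 125.4; c'Δl = 35.28; W sinα = -20.1
Slice 2: Δl = 1.4/cos1.9° = 1.401 m; N'_2 = 140·cos1.9° = 139.9; c'Δl = 18.77; W sinα = 4.6
Slice 3: Δl = 1.3/cos9.3° = 1.317 m; N'_3 = 127·cos9.3° = 125.3; c'Δl = 17.65; W sinα = 20.5
Slice 4: Δl = 1.9/cos18.3° = 2.001 m; N'_4 = 172·cos18.3° = 163.3; c'Δl = 26.82; W sinα = 54.0
Slice 5: Δl = 1.3/cos27.8° = 1.470 m; N'_5 = 102·cos27.8° = 90.2; c'Δl = 19.69; W sinα = 47.6
Slice 6: Δl = 1.7/cos37.6° = 2.146 m; N'_6 = 104·cos37.6° = 82.4; c'Δl = 28.75; W sinα = 63.5
Slice 7: Δl = 2.0/cos51.9° = 3.241 m; N'_7 = 55·cos51.9° = 33.9; c'Δl = 43.43; W sinα = 43.3
Σc'Δl = 190.4 kN/m; ΣN' = 760.5 kN/m; ΣW sinα = 213.4 kN/m
Resisting = 190.4 + 760.5·tan32.7° = 190.4 + 488.2 = 678.6 kN/m
FS = 678.6 / 213.4 = 3.180

FS = 3.18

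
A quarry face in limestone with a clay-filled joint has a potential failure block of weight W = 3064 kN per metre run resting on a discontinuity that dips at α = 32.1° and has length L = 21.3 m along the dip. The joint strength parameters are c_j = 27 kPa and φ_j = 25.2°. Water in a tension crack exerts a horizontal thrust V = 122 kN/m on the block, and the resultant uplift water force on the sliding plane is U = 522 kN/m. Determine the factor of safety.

FS = 0.88

Resolving the block weight along and normal to the plane and applying the Mohr–Coulomb strength on the joint:
N' = W cosα − U − V sinα = 3064·cos32.1° − 522 − 122·sin32.1° = 2008.8 kN/m
Driving force T = W sinα + V cosα = 3064·sin32.1° + 122·cos32.1° = 1731.6 kN/m
Resisting force R = c_j·L + N'·tanφ_j = 27·21.3 + 2008.8·tan25.2° = 575.1 + 945.2 = 1520.3 kN/m
FS = R / T = 1520.3 / 1731.6 = 0.878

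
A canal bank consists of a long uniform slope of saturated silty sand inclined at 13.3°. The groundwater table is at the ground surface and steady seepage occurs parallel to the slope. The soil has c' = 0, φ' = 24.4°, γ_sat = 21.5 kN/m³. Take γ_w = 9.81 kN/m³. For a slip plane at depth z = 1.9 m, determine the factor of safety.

With seepage parallel to the slope and the water table at the surface, the effective normal stress on the slip plane uses the buoyant unit weight γ' = γ_sat − γ_w while the driving shear stress uses γ_sat:
FS = [c' + γ' z cos²β tanφ'] / [γ_sat z sinβ cosβ]
(For c' = 0 this reduces to FS = (γ'/γ_sat)·tanφ'/tanβ.)
γ' = 21.5 − 9.81 = 11.69 kN/m³
Numerator = 0.0 + 11.69·1.9·cos²13.3°·tan24.4° = 0.0 + 11.69·1.9·0.9471·0.4536 = 9.542 kPa
Denominator = 21.5·1.9·sin13.3°·cos13.3° = 21.5·1.9·0.2300·0.9732 = 9.145 kPa
FS = 9.542 / 9.145 = 1.043

FS = 1.04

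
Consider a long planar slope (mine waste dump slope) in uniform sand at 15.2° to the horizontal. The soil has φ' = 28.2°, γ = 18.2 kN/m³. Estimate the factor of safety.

FS = 1.97

For a dry cohesionless infinite slope the factor of safety is FS = tanφ' / tanβ.
FS = tan28.2° / tan15.2° = 0.5362 / 0.2717 = 1.974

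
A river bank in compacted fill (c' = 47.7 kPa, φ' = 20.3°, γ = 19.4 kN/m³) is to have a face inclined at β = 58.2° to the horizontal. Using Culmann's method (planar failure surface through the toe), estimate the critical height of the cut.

Culmann's analysis gives the critical failure plane at α_cr = (β + φ')/2 = (58.2 + 20.3)/2 = 39.2°, and the critical height
H_c = (4c'/γ) · sinβ cosφ' / [1 − cos(β − φ')]
    = (4·47.7/19.4) · sin58.2°·cos20.3° / [1 − cos(37.9°)]
    = 9.835 · 0.8499·0.9379 / [1 − 0.7891]
    = 9.835 · 0.7971 / 0.2109
    = 37.17 m

H_c = 37.17 m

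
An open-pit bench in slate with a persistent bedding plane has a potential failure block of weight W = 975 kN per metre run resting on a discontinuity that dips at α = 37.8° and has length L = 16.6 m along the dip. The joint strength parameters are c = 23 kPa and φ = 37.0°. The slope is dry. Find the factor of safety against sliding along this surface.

FS = 1.61

Resolving the block weight along and normal to the plane and applying the Mohr–Coulomb strength on the joint:
N' = W cosα = 975·cos37.8° = 770.4 kN/m
Driving force T = W sinα = 975·sin37.8° = 597.6 kN/m
Resisting force R = c·L + N'·tanφ = 23·16.6 + 770.4·tan37.0° = 381.8 + 580.5 = 962.3 kN/m
FS = R / T = 962.3 / 597.6 = 1.610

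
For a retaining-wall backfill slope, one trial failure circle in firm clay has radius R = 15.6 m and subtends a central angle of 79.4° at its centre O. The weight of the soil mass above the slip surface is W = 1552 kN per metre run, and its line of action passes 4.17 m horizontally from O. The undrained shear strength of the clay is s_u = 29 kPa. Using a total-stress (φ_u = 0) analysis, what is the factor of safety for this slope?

Taking moments about the centre O, the resisting moment is provided by the undrained shear strength acting along the arc:
Arc length L_a = R·θ = 15.6·(79.4°·π/180) = 15.6·1.3858 = 21.62 m
M_R = s_u·L_a·R = 29·21.62·15.6 = 9780.1 kN·m/m
M_D = W·d = 1552·4.17 = 6471.8 kN·m/m
FS = M_R / M_D = 9780.1 / 6471.8 = 1.511

FS = 1.51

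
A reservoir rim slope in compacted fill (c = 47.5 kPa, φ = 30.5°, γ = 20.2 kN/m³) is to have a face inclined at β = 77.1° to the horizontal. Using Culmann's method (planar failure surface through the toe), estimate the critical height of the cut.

Culmann's analysis gives the critical failure plane at α_cr = (β + φ)/2 = (77.1 + 30.5)/2 = 53.8°, and the critical height
H_c = (4c/γ) · sinβ cosφ / [1 − cos(β − φ)]
    = (4·47.5/20.2) · sin77.1°·cos30.5° / [1 − cos(46.6°)]
    = 9.406 · 0.9748·0.8616 / [1 − 0.6871]
    = 9.406 · 0.8399 / 0.3129
    = 25.25 m

H_c = 25.25 m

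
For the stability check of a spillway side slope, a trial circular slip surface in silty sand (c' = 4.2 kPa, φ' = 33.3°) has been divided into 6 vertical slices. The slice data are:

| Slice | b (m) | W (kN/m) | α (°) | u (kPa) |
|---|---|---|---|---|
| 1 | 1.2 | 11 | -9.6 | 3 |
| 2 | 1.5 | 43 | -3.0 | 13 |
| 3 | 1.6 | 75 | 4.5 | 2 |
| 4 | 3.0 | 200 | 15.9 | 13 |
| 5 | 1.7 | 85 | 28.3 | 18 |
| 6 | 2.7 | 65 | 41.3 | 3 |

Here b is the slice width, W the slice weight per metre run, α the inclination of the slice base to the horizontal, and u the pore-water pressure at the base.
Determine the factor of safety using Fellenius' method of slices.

Ordinary method of slices: FS = Σ[c'·Δl_i + (W_i cosα_i − u_i·Δl_i)·tanφ'] / Σ W_i sinα_i, with Δl_i = b_i / cosα_i.
Slice 1: Δl = 1.2/cos(-9.6°) = 1.217 m; N'_1 = 11·cos(-9.6°) − 3·1.217 = 7.2; c'Δl = 5.11; W sinα = -1.8
Slice 2: Δl = 1.5/cos(-3.0°) = 1.502 m; N'_2 = 43·cos(-3.0°) − 13·1.502 = 23.4; c'Δl = 6.31; W sinα = -2.3
Slice 3: Δl = 1.6/cos4.5° = 1.605 m; N'_3 = 75·cos4.5° − 2·1.605 = 71.6; c'Δl = 6.74; W sinα = 5.9
Slice 4: Δl = 3.0/cos15.9° = 3.119 m; N'_4 = 200·cos15.9° − 13·3.119 = 151.8; c'Δl = 13.10; W sinα = 54.8
Slice 5: Δl = 1.7/cos28.3° = 1.931 m; N'_5 = 85·cos28.3° − 18·1.931 = 40.1; c'Δl = 8.11; W sinα = 40.3
Slice 6: Δl = 2.7/cos41.3° = 3.594 m; N'_6 = 65·cos41.3° − 3·3.594 = 38.1; c'Δl = 15.09; W sinα = 42.9
Σc'Δl = 54.5 kN/m; ΣN' = 332.1 kN/m; ΣW sinα = 139.8 kN/m
Resisting = 54.5 + 332.1·tan33.3° = 54.5 + 218.2 = 272.6 kN/m
FS = 272.6 / 139.8 = 1.950

FS = 1.95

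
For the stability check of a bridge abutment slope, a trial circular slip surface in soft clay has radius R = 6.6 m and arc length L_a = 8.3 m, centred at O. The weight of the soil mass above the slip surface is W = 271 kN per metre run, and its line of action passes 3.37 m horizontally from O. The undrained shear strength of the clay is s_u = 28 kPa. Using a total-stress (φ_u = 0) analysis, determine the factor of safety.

Taking moments about the centre O, the resisting moment is provided by the undrained shear strength acting along the arc:
M_R = s_u·L_a·R = 28·8.30·6.6 = 1533.8 kN·m/m
M_D = W·d = 271·3.37 = 913.3 kN·m/m
FS = M_R / M_D = 1533.8 / 913.3 = 1.680

FS = 1.68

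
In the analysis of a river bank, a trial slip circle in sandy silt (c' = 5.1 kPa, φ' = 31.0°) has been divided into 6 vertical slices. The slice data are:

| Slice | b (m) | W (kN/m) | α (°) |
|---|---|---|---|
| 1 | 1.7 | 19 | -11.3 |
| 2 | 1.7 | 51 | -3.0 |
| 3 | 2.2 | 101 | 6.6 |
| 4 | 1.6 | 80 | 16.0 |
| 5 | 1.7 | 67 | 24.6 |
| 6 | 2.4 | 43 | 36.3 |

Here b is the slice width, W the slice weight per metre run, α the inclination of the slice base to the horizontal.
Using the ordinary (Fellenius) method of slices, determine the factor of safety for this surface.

Ordinary method of slices: FS = Σ[c'·Δl_i + (W_i cosα_i)·tanφ'] / Σ W_i sinα_i, with Δl_i = b_i / cosα_i.
Slice 1: Δl = 1.7/cos(-11.3°) = 1.734 m; N'_1 = 19·cos(-11.3°) = 18.6; c'Δl = 8.84; W sinα = -3.7
Slice 2: Δl = 1.7/cos(-3.0°) = 1.702 m; N'_2 = 51·cos(-3.0°) = 50.9; c'Δl = 8.68; W sinα = -2.7
Slice 3: Δl = 2.2/cos6.6° = 2.215 m; N'_3 = 101·cos6.6° = 100.3; c'Δl = 11.29; W sinα = 11.6
Slice 4: Δl = 1.6/cos16.0° = 1.664 m; N'_4 = 80·cos16.0° = 76.9; c'Δl = 8.49; W sinα = 22.1
Slice 5: Δl = 1.7/cos24.6° = 1.870 m; N'_5 = 67·cos24.6° = 60.9; c'Δl = 9.54; W sinα = 27.9
Slice 6: Δl = 2.4/cos36.3° = 2.978 m; N'_6 = 43·cos36.3° = 34.7; c'Δl = 15.19; W sinα = 25.5
Σc'Δl = 62.0 kN/m; ΣN' = 342.4 kN/m; ΣW sinα = 80.6 kN/m
Resisting = 62.0 + 342.4·tan31.0° = 62.0 + 205.7 = 267.7 kN/m
FS = 267.7 / 80.6 = 3.321

FS = 3.32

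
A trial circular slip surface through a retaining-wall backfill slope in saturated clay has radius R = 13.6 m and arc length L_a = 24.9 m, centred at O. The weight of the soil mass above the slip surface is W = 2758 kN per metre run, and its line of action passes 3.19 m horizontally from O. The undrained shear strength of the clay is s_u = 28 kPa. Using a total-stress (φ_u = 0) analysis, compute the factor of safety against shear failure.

Taking moments about the centre O, the resisting moment is provided by the undrained shear strength acting along the arc:
M_R = s_u·L_a·R = 28·24.90·13.6 = 9481.9 kN·m/m
M_D = W·d = 2758·3.19 = 8798.0 kN·m/m
FS = M_R / M_D = 9481.9 / 8798.0 = 1.078

FS = 1.08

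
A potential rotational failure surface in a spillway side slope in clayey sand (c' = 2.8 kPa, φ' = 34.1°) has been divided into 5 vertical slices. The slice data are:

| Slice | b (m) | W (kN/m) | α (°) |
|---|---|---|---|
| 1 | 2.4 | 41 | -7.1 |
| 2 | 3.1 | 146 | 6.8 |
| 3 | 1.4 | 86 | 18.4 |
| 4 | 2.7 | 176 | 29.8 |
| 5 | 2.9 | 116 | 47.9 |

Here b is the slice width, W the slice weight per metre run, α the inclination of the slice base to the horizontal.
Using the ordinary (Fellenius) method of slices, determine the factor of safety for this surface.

FS = 1.77

Ordinary method of slices: FS = Σ[c'·Δl_i + (W_i cosα_i)·tanφ'] / Σ W_i sinα_i, with Δl_i = b_i / cosα_i.
Slice 1: Δl = 2.4/cos(-7.1°) = 2.419 m; N'_1 = 41·cos(-7.1°) = 40.7; c'Δl = 6.77; W sinα = -5.1
Slice 2: Δl = 3.1/cos6.8° = 3.122 m; N'_2 = 146·cos6.8° = 145.0; c'Δl = 8.74; W sinα = 17.3
Slice 3: Δl = 1.4/cos18.4° = 1.475 m; N'_3 = 86·cos18.4° = 81.6; c'Δl = 4.13; W sinα = 27.1
Slice 4: Δl = 2.7/cos29.8° = 3.111 m; N'_4 = 176·cos29.8° = 152.7; c'Δl = 8.71; W sinα = 87.5
Slice 5: Δl = 2.9/cos47.9° = 4.326 m; N'_5 = 116·cos47.9° = 77.8; c'Δl = 12.11; W sinα = 86.1
Σc'Δl = 40.5 kN/m; ΣN' = 497.8 kN/m; ΣW sinα = 212.9 kN/m
Resisting = 40.5 + 497.8·tan34.1° = 40.5 + 337.0 = 377.5 kN/m
FS = 377.5 / 212.9 = 1.773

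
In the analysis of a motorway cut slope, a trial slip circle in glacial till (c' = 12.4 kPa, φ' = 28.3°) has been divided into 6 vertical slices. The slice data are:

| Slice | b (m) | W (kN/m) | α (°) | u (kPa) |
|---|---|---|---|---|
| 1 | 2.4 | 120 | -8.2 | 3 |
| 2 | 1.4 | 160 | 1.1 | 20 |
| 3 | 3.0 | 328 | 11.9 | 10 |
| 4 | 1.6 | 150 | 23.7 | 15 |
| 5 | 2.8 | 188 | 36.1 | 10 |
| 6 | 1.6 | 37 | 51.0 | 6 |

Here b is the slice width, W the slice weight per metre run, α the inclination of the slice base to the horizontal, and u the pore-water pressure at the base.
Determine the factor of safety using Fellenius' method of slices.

Ordinary method of slices: FS = Σ[c'·Δl_i + (W_i cosα_i − u_i·Δl_i)·tanφ'] / Σ W_i sinα_i, with Δl_i = b_i / cosα_i.
Slice 1: Δl = 2.4/cos(-8.2°) = 2.425 m; N'_1 = 120·cos(-8.2°) − 3·2.425 = 111.5; c'Δl = 30.07; W sinα = -17.1
Slice 2: Δl = 1.4/cos1.1° = 1.400 m; N'_2 = 160·cos1.1° − 20·1.400 = 132.0; c'Δl = 17.36; W sinα = 3.1
Slice 3: Δl = 3.0/cos11.9° = 3.066 m; N'_3 = 328·cos11.9° − 10·3.066 = 290.3; c'Δl = 38.02; W sinα = 67.6
Slice 4: Δl = 1.6/cos23.7° = 1.747 m; N'_4 = 150·cos23.7° − 15·1.747 = 111.1; c'Δl = 21.67; W sinα = 60.3
Slice 5: Δl = 2.8/cos36.1° = 3.465 m; N'_5 = 188·cos36.1° − 10·3.465 = 117.2; c'Δl = 42.97; W sinα = 110.8
Slice 6: Δl = 1.6/cos51.0° = 2.542 m; N'_6 = 37·cos51.0° − 6·2.542 = 8.0; c'Δl = 31.53; W sinα = 28.8
Σc'Δl = 181.6 kN/m; ΣN' = 770.2 kN/m; ΣW sinα = 253.4 kN/m
Resisting = 181.6 + 770.2·tan28.3° = 181.6 + 414.7 = 596.3 kN/m
FS = 596.3 / 253.4 = 2.353

FS = 2.35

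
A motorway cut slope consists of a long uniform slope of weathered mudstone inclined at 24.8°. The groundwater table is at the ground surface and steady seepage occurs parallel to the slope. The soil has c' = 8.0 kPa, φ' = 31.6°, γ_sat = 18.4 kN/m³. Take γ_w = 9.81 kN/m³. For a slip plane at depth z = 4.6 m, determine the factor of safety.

With seepage parallel to the slope and the water table at the surface, the effective normal stress on the slip plane uses the buoyant unit weight γ' = γ_sat − γ_w while the driving shear stress uses γ_sat:
FS = [c' + γ' z cos²β tanφ'] / [γ_sat z sinβ cosβ]
γ' = 18.4 − 9.81 = 8.59 kN/m³
Numerator = 8.0 + 8.59·4.6·cos²24.8°·tan31.6° = 8.0 + 8.59·4.6·0.8241·0.6152 = 28.032 kPa
Denominator = 18.4·4.6·sin24.8°·cos24.8° = 18.4·4.6·0.4195·0.9078 = 32.228 kPa
FS = 28.032 / 32.228 = 0.870

FS = 0.87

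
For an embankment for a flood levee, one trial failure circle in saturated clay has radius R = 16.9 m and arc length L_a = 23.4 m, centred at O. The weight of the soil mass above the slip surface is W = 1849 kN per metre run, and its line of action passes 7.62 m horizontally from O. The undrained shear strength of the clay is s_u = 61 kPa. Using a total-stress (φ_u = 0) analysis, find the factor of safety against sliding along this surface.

FS = 1.71

Taking moments about the centre O, the resisting moment is provided by the undrained shear strength acting along the arc:
M_R = s_u·L_a·R = 61·23.40·16.9 = 24123.1 kN·m/m
M_D = W·d = 1849·7.62 = 14089.4 kN·m/m
FS = M_R / M_D = 24123.1 / 14089.4 = 1.712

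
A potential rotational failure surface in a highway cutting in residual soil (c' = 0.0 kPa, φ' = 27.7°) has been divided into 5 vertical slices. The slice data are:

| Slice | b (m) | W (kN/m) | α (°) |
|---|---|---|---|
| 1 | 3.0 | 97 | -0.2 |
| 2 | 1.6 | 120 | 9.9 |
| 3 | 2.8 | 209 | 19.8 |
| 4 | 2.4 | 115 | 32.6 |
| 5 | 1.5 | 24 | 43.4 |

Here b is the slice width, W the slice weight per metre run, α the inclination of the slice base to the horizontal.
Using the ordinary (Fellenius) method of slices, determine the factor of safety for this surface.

FS = 1.63

Ordinary method of slices: FS = Σ[c'·Δl_i + (W_i cosα_i)·tanφ'] / Σ W_i sinα_i, with Δl_i = b_i / cosα_i.
Slice 1: Δl = 3.0/cos(-0.2°) = 3.000 m; N'_1 = 97·cos(-0.2°) = 97.0; c'Δl = 0.00; W sinα = -0.3
Slice 2: Δl = 1.6/cos9.9° = 1.624 m; N'_2 = 120·cos9.9° = 118.2; c'Δl = 0.00; W sinα = 20.6
Slice 3: Δl = 2.8/cos19.8° = 2.976 m; N'_3 = 209·cos19.8° = 196.6; c'Δl = 0.00; W sinα = 70.8
Slice 4: Δl = 2.4/cos32.6° = 2.849 m; N'_4 = 115·cos32.6° = 96.9; c'Δl = 0.00; W sinα = 62.0
Slice 5: Δl = 1.5/cos43.4° = 2.064 m; N'_5 = 24·cos43.4° = 17.4; c'Δl = 0.00; W sinα = 16.5
Σc'Δl = 0.0 kN/m; ΣN' = 526.2 kN/m; ΣW sinα = 169.5 kN/m
Resisting = 0.0 + 526.2·tan27.7° = 0.0 + 276.2 = 276.2 kN/m
FS = 276.2 / 169.5 = 1.629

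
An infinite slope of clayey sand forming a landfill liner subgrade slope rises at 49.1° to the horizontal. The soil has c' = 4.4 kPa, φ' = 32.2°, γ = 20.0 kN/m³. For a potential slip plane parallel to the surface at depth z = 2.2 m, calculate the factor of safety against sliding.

FS = 0.75

For an infinite slope with a slip plane parallel to the surface (no pore pressure): FS = [c' + γz cos²β tanφ'] / [γz sinβ cosβ].
γz = 20.0·2.2 = 44.00 kN/m²
Numerator = 4.4 + 44.00·cos²49.1°·tan32.2° = 4.4 + 44.00·0.4287·0.6297 = 16.278 kPa
Denominator = 44.00·sin49.1°·cos49.1° = 44.00·0.7559·0.6547 = 21.775 kPa
FS = 16.278 / 21.775 = 0.748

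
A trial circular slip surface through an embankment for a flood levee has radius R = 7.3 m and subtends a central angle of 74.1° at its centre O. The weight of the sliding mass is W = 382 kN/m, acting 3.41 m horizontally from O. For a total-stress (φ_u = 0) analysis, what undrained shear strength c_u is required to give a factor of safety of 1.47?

c_u = 27.8 kPa

FS = c_u·L_a·R / (W·d), so c_u = FS·W·d / (L_a·R).
Arc length L_a = R·θ = 7.3·(74.1°·π/180) = 7.3·1.2933 = 9.44 m
c_u = 1.47·382·3.41 / (9.44·7.3) = 1914.9 / 68.92 = 27.78 kPa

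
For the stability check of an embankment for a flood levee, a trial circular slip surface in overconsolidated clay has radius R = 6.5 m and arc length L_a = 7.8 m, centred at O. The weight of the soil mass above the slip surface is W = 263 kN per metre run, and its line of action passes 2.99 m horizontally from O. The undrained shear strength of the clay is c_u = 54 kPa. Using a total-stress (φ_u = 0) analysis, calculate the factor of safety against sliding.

Taking moments about the centre O, the resisting moment is provided by the undrained shear strength acting along the arc:
M_R = c_u·L_a·R = 54·7.80·6.5 = 2737.8 kN·m/m
M_D = W·d = 263·2.99 = 786.4 kN·m/m
FS = M_R / M_D = 2737.8 / 786.4 = 3.482

FS = 3.48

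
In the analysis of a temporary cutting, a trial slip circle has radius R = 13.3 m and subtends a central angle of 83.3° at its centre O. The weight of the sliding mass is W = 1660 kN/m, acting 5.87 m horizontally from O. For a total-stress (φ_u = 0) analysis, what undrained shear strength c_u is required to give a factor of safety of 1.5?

FS = c_u·L_a·R / (W·d), so c_u = FS·W·d / (L_a·R).
Arc length L_a = R·θ = 13.3·(83.3°·π/180) = 13.3·1.4539 = 19.34 m
c_u = 1.5·1660·5.87 / (19.34·13.3) = 14616.3 / 257.17 = 56.83 kPa

c_u = 56.8 kPa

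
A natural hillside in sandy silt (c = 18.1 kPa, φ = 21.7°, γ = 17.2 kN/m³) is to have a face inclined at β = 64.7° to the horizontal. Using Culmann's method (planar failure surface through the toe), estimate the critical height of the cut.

Culmann's analysis gives the critical failure plane at α_cr = (β + φ)/2 = (64.7 + 21.7)/2 = 43.2°, and the critical height
H_c = (4c/γ) · sinβ cosφ / [1 − cos(β − φ)]
    = (4·18.1/17.2) · sin64.7°·cos21.7° / [1 − cos(43.0°)]
    = 4.209 · 0.9041·0.9291 / [1 − 0.7314]
    = 4.209 · 0.8400 / 0.2686
    = 13.16 m

H_c = 13.16 m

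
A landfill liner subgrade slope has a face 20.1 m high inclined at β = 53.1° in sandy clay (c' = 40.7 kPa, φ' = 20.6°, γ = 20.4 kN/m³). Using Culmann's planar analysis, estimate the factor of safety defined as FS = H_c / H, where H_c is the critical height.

H_c = (4c'/γ) · sinβ cosφ' / [1 − cos(β − φ')]
    = (4·40.7/20.4) · sin53.1°·cos20.6° / [1 − cos32.5°]
    = 7.980 · 0.7486 / 0.1566 = 38.14 m
FS = H_c / H = 38.14 / 20.1 = 1.898

FS = 1.90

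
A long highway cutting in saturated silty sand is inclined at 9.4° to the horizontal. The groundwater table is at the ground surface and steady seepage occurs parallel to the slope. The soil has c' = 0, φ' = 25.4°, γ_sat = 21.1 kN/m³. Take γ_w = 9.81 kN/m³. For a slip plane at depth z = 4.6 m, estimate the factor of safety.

FS = 1.53

With seepage parallel to the slope and the water table at the surface, the effective normal stress on the slip plane uses the buoyant unit weight γ' = γ_sat − γ_w while the driving shear stress uses γ_sat:
FS = [c' + γ' z cos²β tanφ'] / [γ_sat z sinβ cosβ]
(For c' = 0 this reduces to FS = (γ'/γ_sat)·tanφ'/tanβ.)
γ' = 21.1 − 9.81 = 11.29 kN/m³
Numerator = 0.0 + 11.29·4.6·cos²9.4°·tan25.4° = 0.0 + 11.29·4.6·0.9733·0.4748 = 24.002 kPa
Denominator = 21.1·4.6·sin9.4°·cos9.4° = 21.1·4.6·0.1633·0.9866 = 15.640 kPa
FS = 24.002 / 15.640 = 1.535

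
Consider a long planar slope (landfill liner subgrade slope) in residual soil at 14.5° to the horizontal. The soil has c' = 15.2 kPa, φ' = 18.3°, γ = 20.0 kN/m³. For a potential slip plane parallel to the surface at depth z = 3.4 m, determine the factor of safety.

FS = 2.20

For an infinite slope with a slip plane parallel to the surface (no pore pressure): FS = [c' + γz cos²β tanφ'] / [γz sinβ cosβ].
γz = 20.0·3.4 = 68.00 kN/m²
Numerator = 15.2 + 68.00·cos²14.5°·tan18.3° = 15.2 + 68.00·0.9373·0.3307 = 36.279 kPa
Denominator = 68.00·sin14.5°·cos14.5° = 68.00·0.2504·0.9681 = 16.484 kPa
FS = 36.279 / 16.484 = 2.201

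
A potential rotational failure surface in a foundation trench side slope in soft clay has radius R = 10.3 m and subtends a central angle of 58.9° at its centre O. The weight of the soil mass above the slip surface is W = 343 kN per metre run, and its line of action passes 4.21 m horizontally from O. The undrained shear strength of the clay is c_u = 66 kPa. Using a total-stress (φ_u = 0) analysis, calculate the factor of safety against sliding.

FS = 4.98

Taking moments about the centre O, the resisting moment is provided by the undrained shear strength acting along the arc:
Arc length L_a = R·θ = 10.3·(58.9°·π/180) = 10.3·1.0280 = 10.59 m
M_R = c_u·L_a·R = 66·10.59·10.3 = 7198.0 kN·m/m
M_D = W·d = 343·4.21 = 1444.0 kN·m/m
FS = M_R / M_D = 7198.0 / 1444.0 = 4.985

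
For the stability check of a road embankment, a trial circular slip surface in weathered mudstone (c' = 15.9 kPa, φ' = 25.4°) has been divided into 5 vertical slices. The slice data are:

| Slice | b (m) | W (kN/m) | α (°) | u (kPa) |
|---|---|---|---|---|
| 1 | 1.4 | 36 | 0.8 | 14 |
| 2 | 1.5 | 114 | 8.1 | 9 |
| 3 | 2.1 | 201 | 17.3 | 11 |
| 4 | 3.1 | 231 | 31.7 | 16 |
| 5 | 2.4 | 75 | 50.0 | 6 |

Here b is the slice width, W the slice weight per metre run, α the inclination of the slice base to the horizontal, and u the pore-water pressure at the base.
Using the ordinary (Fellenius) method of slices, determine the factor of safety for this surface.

Ordinary method of slices: FS = Σ[c'·Δl_i + (W_i cosα_i − u_i·Δl_i)·tanφ'] / Σ W_i sinα_i, with Δl_i = b_i / cosα_i.
Slice 1: Δl = 1.4/cos0.8° = 1.400 m; N'_1 = 36·cos0.8° − 14·1.400 = 16.4; c'Δl = 22.26; W sinα = 0.5
Slice 2: Δl = 1.5/cos8.1° = 1.515 m; N'_2 = 114·cos8.1° − 9·1.515 = 99.2; c'Δl = 24.09; W sinα = 16.1
Slice 3: Δl = 2.1/cos17.3° = 2.200 m; N'_3 = 201·cos17.3° − 11·2.200 = 167.7; c'Δl = 34.97; W sinα = 59.8
Slice 4: Δl = 3.1/cos31.7° = 3.644 m; N'_4 = 231·cos31.7° − 16·3.644 = 138.2; c'Δl = 57.93; W sinα = 121.4
Slice 5: Δl = 2.4/cos50.0° = 3.734 m; N'_5 = 75·cos50.0° − 6·3.734 = 25.8; c'Δl = 59.37; W sinα = 57.5
Σc'Δl = 198.6 kN/m; ΣN' = 447.4 kN/m; ΣW sinα = 255.2 kN/m
Resisting = 198.6 + 447.4·tan25.4° = 198.6 + 212.4 = 411.1 kN/m
FS = 411.1 / 255.2 = 1.611

FS = 1.61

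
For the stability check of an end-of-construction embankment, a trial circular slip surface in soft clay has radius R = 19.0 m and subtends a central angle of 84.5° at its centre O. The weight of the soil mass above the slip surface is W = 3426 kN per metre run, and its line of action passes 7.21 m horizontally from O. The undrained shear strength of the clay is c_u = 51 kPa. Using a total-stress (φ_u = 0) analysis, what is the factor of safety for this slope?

FS = 1.10

Taking moments about the centre O, the resisting moment is provided by the undrained shear strength acting along the arc:
Arc length L_a = R·θ = 19.0·(84.5°·π/180) = 19.0·1.4748 = 28.02 m
M_R = c_u·L_a·R = 51·28.02·19.0 = 27152.6 kN·m/m
M_D = W·d = 3426·7.21 = 24701.5 kN·m/m
FS = M_R / M_D = 27152.6 / 24701.5 = 1.099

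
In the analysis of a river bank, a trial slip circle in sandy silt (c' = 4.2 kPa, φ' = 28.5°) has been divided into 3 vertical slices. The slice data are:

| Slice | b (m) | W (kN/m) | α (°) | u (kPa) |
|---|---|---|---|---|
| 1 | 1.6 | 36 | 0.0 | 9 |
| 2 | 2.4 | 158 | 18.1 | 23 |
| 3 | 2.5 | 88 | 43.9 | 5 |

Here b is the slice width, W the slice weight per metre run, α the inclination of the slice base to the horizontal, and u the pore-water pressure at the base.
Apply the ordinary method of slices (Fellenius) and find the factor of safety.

Ordinary method of slices: FS = Σ[c'·Δl_i + (W_i cosα_i − u_i·Δl_i)·tanφ'] / Σ W_i sinα_i, with Δl_i = b_i / cosα_i.
Slice 1: Δl = 1.6/cos0.0° = 1.600 m; N'_1 = 36·cos0.0° − 9·1.600 = 21.6; c'Δl = 6.72; W sinα = 0.0
Slice 2: Δl = 2.4/cos18.1° = 2.525 m; N'_2 = 158·cos18.1° − 23·2.525 = 92.1; c'Δl = 10.60; W sinα = 49.1
Slice 3: Δl = 2.5/cos43.9° = 3.470 m; N'_3 = 88·cos43.9° − 5·3.470 = 46.1; c'Δl = 14.57; W sinα = 61.0
Σc'Δl = 31.9 kN/m; ΣN' = 159.8 kN/m; ΣW sinα = 110.1 kN/m
Resisting = 31.9 + 159.8·tan28.5° = 31.9 + 86.7 = 118.6 kN/m
FS = 118.6 / 110.1 = 1.078

FS = 1.08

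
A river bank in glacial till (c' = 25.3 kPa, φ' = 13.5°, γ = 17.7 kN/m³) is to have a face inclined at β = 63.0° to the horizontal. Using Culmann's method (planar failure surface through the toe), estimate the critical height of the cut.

Culmann's analysis gives the critical failure plane at α_cr = (β + φ')/2 = (63.0 + 13.5)/2 = 38.2°, and the critical height
H_c = (4c'/γ) · sinβ cosφ' / [1 − cos(β − φ')]
    = (4·25.3/17.7) · sin63.0°·cos13.5° / [1 − cos(49.5°)]
    = 5.718 · 0.8910·0.9724 / [1 − 0.6494]
    = 5.718 · 0.8664 / 0.3506
    = 14.13 m

H_c = 14.13 m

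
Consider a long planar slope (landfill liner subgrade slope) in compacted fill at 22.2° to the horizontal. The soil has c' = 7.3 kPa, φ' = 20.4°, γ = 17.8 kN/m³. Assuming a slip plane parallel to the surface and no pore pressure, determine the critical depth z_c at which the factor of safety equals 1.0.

Setting FS = 1.00 in FS = [c' + γz cos²β tanφ'] / [γz sinβ cosβ] and solving for z:
z = c' / [γ cosβ (FS·sinβ − cosβ·tanφ')]
  = 7.3 / [17.8·cos22.2°·(1.00·sin22.2° − cos22.2°·tan20.4°)]
  = 7.3 / [17.8·0.9259·(1.00·0.3778 − 0.9259·0.3719)]
  = 7.3 / 0.5523 = 13.217 m

z_c = 13.22 m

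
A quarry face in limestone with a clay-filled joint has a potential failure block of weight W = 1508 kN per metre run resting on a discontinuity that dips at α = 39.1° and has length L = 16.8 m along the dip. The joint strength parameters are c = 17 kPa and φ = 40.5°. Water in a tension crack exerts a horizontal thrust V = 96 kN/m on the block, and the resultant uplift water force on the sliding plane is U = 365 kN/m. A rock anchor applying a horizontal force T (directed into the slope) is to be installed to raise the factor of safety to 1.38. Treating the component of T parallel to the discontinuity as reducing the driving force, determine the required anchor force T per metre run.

T = 307 kN/m

Resolving forces along and normal to the sliding plane, with the horizontal anchor force T adding T·sinα to the effective normal force and T·cosα acting up the plane against the driving force:
FS = [cL + (W cosα − U − V sinα + T sinα) tanφ] / [W sinα + V cosα − T cosα]
Without the anchor: N' = 744.7 kN/m, driving T_d = 1025.6 kN/m, resisting R = 17·16.8 + 744.7·tan40.5° = 921.7 kN/m, FS = 0.90.
Setting FS = 1.38 and solving for T:
1.38·(1025.6 − T cos39.1°) = 921.7 + T sin39.1°·tan40.5°
T·(sin39.1°·tan40.5° + 1.38·cos39.1°) = 1.38·1025.6 − 921.7
T·(0.6307·0.8541 + 1.38·0.7760) = 1415.3 − 921.7 = 493.6
T·1.6096 = 493.6
T = 306.7 kN/m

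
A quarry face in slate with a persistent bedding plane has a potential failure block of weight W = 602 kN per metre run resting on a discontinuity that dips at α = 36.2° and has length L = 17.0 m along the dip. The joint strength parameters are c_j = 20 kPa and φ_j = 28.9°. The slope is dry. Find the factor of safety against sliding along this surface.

Resolving the block weight along and normal to the plane and applying the Mohr–Coulomb strength on the joint:
N' = W cosα = 602·cos36.2° = 485.8 kN/m
Driving force T = W sinα = 602·sin36.2° = 355.5 kN/m
Resisting force R = c_j·L + N'·tanφ_j = 20·17.0 + 485.8·tan28.9° = 340.0 + 268.2 = 608.2 kN/m
FS = R / T = 608.2 / 355.5 = 1.711

FS = 1.71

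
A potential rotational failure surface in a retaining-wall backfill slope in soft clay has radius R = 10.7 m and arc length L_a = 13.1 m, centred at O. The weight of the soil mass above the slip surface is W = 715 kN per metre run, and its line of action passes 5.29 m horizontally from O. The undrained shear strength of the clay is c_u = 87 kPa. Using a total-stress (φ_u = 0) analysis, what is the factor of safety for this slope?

FS = 3.22

Taking moments about the centre O, the resisting moment is provided by the undrained shear strength acting along the arc:
M_R = c_u·L_a·R = 87·13.10·10.7 = 12194.8 kN·m/m
M_D = W·d = 715·5.29 = 3782.3 kN·m/m
FS = M_R / M_D = 12194.8 / 3782.3 = 3.224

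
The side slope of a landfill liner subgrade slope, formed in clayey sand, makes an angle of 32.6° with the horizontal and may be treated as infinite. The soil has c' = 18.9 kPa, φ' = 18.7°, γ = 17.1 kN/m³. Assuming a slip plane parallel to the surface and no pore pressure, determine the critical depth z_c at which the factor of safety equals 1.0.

Setting FS = 1.00 in FS = [c' + γz cos²β tanφ'] / [γz sinβ cosβ] and solving for z:
z = c' / [γ cosβ (FS·sinβ − cosβ·tanφ')]
  = 18.9 / [17.1·cos32.6°·(1.00·sin32.6° − cos32.6°·tan18.7°)]
  = 18.9 / [17.1·0.8425·(1.00·0.5388 − 0.8425·0.3385)]
  = 18.9 / 3.6536 = 5.173 m

z_c = 5.17 m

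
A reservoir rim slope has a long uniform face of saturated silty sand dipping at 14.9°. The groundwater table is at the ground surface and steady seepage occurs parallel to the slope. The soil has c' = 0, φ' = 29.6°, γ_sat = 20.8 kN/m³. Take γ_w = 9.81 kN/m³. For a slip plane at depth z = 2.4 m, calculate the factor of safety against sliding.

With seepage parallel to the slope and the water table at the surface, the effective normal stress on the slip plane uses the buoyant unit weight γ' = γ_sat − γ_w while the driving shear stress uses γ_sat:
FS = [c' + γ' z cos²β tanφ'] / [γ_sat z sinβ cosβ]
(For c' = 0 this reduces to FS = (γ'/γ_sat)·tanφ'/tanβ.)
γ' = 20.8 − 9.81 = 10.99 kN/m³
Numerator = 0.0 + 10.99·2.4·cos²14.9°·tan29.6° = 0.0 + 10.99·2.4·0.9339·0.5681 = 13.993 kPa
Denominator = 20.8·2.4·sin14.9°·cos14.9° = 20.8·2.4·0.2571·0.9664 = 12.404 kPa
FS = 13.993 / 12.404 = 1.128

FS = 1.13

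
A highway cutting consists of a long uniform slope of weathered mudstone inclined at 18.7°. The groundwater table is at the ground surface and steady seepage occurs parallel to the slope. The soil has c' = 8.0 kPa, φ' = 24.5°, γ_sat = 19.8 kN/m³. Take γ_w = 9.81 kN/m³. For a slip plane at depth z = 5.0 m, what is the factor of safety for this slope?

With seepage parallel to the slope and the water table at the surface, the effective normal stress on the slip plane uses the buoyant unit weight γ' = γ_sat − γ_w while the driving shear stress uses γ_sat:
FS = [c' + γ' z cos²β tanφ'] / [γ_sat z sinβ cosβ]
γ' = 19.8 − 9.81 = 9.99 kN/m³
Numerator = 8.0 + 9.99·5.0·cos²18.7°·tan24.5° = 8.0 + 9.99·5.0·0.8972·0.4557 = 28.424 kPa
Denominator = 19.8·5.0·sin18.7°·cos18.7° = 19.8·5.0·0.3206·0.9472 = 30.065 kPa
FS = 28.424 / 30.065 = 0.945

FS = 0.95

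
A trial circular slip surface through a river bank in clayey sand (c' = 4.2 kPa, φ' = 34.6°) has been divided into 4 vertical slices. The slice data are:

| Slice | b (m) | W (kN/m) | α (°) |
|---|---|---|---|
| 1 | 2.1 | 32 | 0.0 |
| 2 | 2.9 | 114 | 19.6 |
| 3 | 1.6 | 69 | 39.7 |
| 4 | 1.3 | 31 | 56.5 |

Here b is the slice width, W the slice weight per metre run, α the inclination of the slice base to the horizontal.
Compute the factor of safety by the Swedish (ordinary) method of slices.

Ordinary method of slices: FS = Σ[c'·Δl_i + (W_i cosα_i)·tanφ'] / Σ W_i sinα_i, with Δl_i = b_i / cosα_i.
Slice 1: Δl = 2.1/cos0.0° = 2.100 m; N'_1 = 32·cos0.0° = 32.0; c'Δl = 8.82; W sinα = 0.0
Slice 2: Δl = 2.9/cos19.6° = 3.078 m; N'_2 = 114·cos19.6° = 107.4; c'Δl = 12.93; W sinα = 38.2
Slice 3: Δl = 1.6/cos39.7° = 2.080 m; N'_3 = 69·cos39.7° = 53.1; c'Δl = 8.73; W sinα = 44.1
Slice 4: Δl = 1.3/cos56.5° = 2.355 m; N'_4 = 31·cos56.5° = 17.1; c'Δl = 9.89; W sinα = 25.9
Σc'Δl = 40.4 kN/m; ΣN' = 209.6 kN/m; ΣW sinα = 108.2 kN/m
Resisting = 40.4 + 209.6·tan34.6° = 40.4 + 144.6 = 185.0 kN/m
FS = 185.0 / 108.2 = 1.710

FS = 1.71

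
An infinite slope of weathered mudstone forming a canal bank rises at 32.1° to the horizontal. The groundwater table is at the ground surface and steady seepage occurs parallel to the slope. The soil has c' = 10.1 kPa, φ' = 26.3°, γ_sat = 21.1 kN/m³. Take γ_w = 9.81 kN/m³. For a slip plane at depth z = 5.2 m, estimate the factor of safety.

FS = 0.63

With seepage parallel to the slope and the water table at the surface, the effective normal stress on the slip plane uses the buoyant unit weight γ' = γ_sat − γ_w while the driving shear stress uses γ_sat:
FS = [c' + γ' z cos²β tanφ'] / [γ_sat z sinβ cosβ]
γ' = 21.1 − 9.81 = 11.29 kN/m³
Numerator = 10.1 + 11.29·5.2·cos²32.1°·tan26.3° = 10.1 + 11.29·5.2·0.7176·0.4942 = 30.922 kPa
Denominator = 21.1·5.2·sin32.1°·cos32.1° = 21.1·5.2·0.5314·0.8471 = 49.391 kPa
FS = 30.922 / 49.391 = 0.626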